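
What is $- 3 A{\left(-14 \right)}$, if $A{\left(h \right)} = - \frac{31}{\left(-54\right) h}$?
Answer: $\frac{31}{252} \approx 0.12302$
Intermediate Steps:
$A{\left(h \right)} = \frac{31}{54 h}$ ($A{\left(h \right)} = - 31 \left(- \frac{1}{54 h}\right) = \frac{31}{54 h}$)
$- 3 A{\left(-14 \right)} = - 3 \frac{31}{54 \left(-14\right)} = - 3 \cdot \frac{31}{54} \left(- \frac{1}{14}\right) = \left(-3\right) \left(- \frac{31}{756}\right) = \frac{31}{252}$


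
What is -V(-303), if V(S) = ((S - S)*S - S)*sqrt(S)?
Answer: -303*I*sqrt(303) ≈ -5274.3*I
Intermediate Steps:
V(S) = -S**(3/2) (V(S) = (0*S - S)*sqrt(S) = (0 - S)*sqrt(S) = (-S)*sqrt(S) = -S**(3/2))
-V(-303) = -(-1)*(-303)**(3/2) = -(-1)*(-303*I*sqrt(303)) = -303*I*sqrt(303)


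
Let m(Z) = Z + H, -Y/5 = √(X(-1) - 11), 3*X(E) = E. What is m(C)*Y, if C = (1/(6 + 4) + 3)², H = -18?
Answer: 839*I*√102/60 ≈ 141.22*I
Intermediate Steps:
X(E) = E/3
C = 961/100 (C = (1/10 + 3)² = (⅒ + 3)² = (31/10)² = 961/100 ≈ 9.6100)
Y = -5*I*√102/3 (Y = -5*√((⅓)*(-1) - 11) = -5*√(-⅓ - 11) = -5*I*√102/3 ≈ -16.833*I)
m(Z) = -18 + Z (m(Z) = Z - 18 = -18 + Z)
m(C)*Y = (-18 + 961/100)*(-5*I*√102/3) = -(-839)*I*√102/60 = 839*I*√102/60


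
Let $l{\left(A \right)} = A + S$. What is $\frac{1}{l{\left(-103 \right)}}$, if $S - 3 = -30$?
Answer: $- \frac{1}{130} \approx -0.0076923$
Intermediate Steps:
$S = -27$ ($S = 3 - 30 = -27$)
$l{\left(A \right)} = -27 + A$ ($l{\left(A \right)} = A - 27 = -27 + A$)
$\frac{1}{l{\left(-103 \right)}} = \frac{1}{-27 - 103} = \frac{1}{-130} = - \frac{1}{130}$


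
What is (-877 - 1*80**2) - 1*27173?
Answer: -34450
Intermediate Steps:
(-877 - 1*80**2) - 1*27173 = (-877 - 1*6400) - 27173 = (-877 - 6400) - 27173 = -7277 - 27173 = -34450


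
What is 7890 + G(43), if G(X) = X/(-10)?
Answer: 78857/10 ≈ 7885.7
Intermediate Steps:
G(X) = -X/10 (G(X) = X*(-⅒) = -X/10)
7890 + G(43) = 7890 - ⅒*43 = 7890 - 43/10 = 78857/10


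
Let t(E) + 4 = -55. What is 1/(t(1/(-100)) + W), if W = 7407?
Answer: 1/7348 ≈ 0.00013609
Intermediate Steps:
t(E) = -59 (t(E) = -4 - 55 = -59)
1/(t(1/(-100)) + W) = 1/(-59 + 7407) = 1/7348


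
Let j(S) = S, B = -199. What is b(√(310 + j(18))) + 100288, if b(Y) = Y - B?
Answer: 100487 + 2*√82 ≈ 1.0051e+5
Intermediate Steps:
b(Y) = 199 + Y (b(Y) = Y - 1*(-199) = Y + 199 = 199 + Y)
b(√(310 + j(18))) + 100288 = (199 + √(310 + 18)) + 100288 = (199 + √328) + 100288 = (199 + 2*√82) + 100288 = 100487 + 2*√82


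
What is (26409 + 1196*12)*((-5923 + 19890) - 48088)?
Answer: -1390806081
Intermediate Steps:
(26409 + 1196*12)*((-5923 + 19890) - 48088) = (26409 + 14352)*(13967 - 48088) = 40761*(-34121) = -1390806081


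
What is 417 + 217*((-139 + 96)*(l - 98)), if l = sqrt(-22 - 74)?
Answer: 914855 - 37324*I*sqrt(6) ≈ 9.1486e+5 - 91425.0*I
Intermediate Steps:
l = 4*I*sqrt(6) (l = sqrt(-96) = 4*I*sqrt(6) ≈ 9.798*I)
417 + 217*((-139 + 96)*(l - 98)) = 417 + 217*((-139 + 96)*(4*I*sqrt(6) - 98)) = 417 + 217*(-43*(-98 + 4*I*sqrt(6))) = 417 + 217*(4214 - 172*I*sqrt(6)) = 417 + (914438 - 37324*I*sqrt(6)) = 914855 - 37324*I*sqrt(6)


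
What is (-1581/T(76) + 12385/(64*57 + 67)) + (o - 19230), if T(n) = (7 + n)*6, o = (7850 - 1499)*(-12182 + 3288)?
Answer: -6969216630491/123338 ≈ -5.6505e+7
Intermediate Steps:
o = -56485794 (o = 6351*(-8894) = -56485794)
T(n) = 42 + 6*n
(-1581/T(76) + 12385/(64*57 + 67)) + (o - 19230) = (-1581/(42 + 6*76) + 12385/(64*57 + 67)) + (-56485794 - 19230) = (-1581/(42 + 456) + 12385/(3648 + 67)) - 56505024 = (-1581/498 + 12385/3715) - 56505024 = (-1581*1/498 + 12385*(1/3715)) - 56505024 = (-527/166 + 2477/743) - 56505024 = 19621/123338 - 56505024 = -6969216630491/123338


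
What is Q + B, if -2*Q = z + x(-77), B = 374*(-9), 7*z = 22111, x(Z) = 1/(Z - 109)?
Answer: -12877703/2604 ≈ -4945.4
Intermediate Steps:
x(Z) = 1/(-109 + Z)
z = 22111/7 (z = (⅐)*22111 = 22111/7 ≈ 3158.7)
B = -3366
Q = -4112639/2604 (Q = -(22111/7 + 1/(-109 - 77))/2 = -(22111/7 + 1/(-186))/2 = -(22111/7 - 1/186)/2 = -½*4112639/1302 = -4112639/2604 ≈ -1579.4)
Q + B = -4112639/2604 - 3366 = -12877703/2604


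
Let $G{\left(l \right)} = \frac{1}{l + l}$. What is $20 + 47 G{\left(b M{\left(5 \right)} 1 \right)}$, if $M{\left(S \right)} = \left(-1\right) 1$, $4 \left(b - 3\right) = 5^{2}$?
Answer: $\frac{646}{37} \approx 17.459$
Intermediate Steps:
$b = \frac{37}{4}$ ($b = 3 + \frac{5^{2}}{4} = 3 + \frac{1}{4} \cdot 25 = 3 + \frac{25}{4} = \frac{37}{4} \approx 9.25$)
$M{\left(S \right)} = -1$
$G{\left(l \right)} = \frac{1}{2 l}$
$20 + 47 G{\left(b M{\left(5 \right)} 1 \right)} = 20 + 47 \frac{1}{2 \cdot \frac{37}{4} \left(-1\right) 1} = 20 + 47 \frac{1}{2 \left(\left(- \frac{37}{4}\right) 1\right)} = 20 + 47 \frac{1}{2 \left(- \frac{37}{4}\right)} = 20 + 47 \cdot \frac{1}{2} \left(- \frac{4}{37}\right) = 20 + 47 \left(- \frac{2}{37}\right) = 20 - \frac{94}{37} = \frac{646}{37}$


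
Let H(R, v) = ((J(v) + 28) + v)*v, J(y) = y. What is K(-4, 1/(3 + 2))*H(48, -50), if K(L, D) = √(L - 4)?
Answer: 7200*I*√2 ≈ 10182.0*I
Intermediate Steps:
K(L, D) = √(-4 + L)
H(R, v) = v*(28 + 2*v) (H(R, v) = ((v + 28) + v)*v = ((28 + v) + v)*v = (28 + 2*v)*v = v*(28 + 2*v))
K(-4, 1/(3 + 2))*H(48, -50) = √(-4 - 4)*(2*(-50)*(14 - 50)) = √(-8)*(2*(-50)*(-36)) = (2*I*√2)*3600 = 7200*I*√2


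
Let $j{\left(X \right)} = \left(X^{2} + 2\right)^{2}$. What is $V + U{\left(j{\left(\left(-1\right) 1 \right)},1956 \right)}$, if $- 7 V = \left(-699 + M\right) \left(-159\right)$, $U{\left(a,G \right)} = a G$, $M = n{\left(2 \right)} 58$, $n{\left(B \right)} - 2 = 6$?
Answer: $\frac{85863}{7} \approx 12266.0$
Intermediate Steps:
$n{\left(B \right)} = 8$ ($n{\left(B \right)} = 2 + 6 = 8$)
$M = 464$ ($M = 8 \cdot 58 = 464$)
$j{\left(X \right)} = \left(2 + X^{2}\right)^{2}$
$U{\left(a,G \right)} = G a$
$V = - \frac{37365}{7}$ ($V = - \frac{\left(-699 + 464\right) \left(-159\right)}{7} = - \frac{\left(-235\right) \left(-159\right)}{7} = \left(- \frac{1}{7}\right) 37365 = - \frac{37365}{7} \approx -5337.9$)
$V + U{\left(j{\left(\left(-1\right) 1 \right)},1956 \right)} = - \frac{37365}{7} + 1956 \left(2 + \left(\left(-1\right) 1\right)^{2}\right)^{2} = - \frac{37365}{7} + 1956 \left(2 + \left(-1\right)^{2}\right)^{2} = - \frac{37365}{7} + 1956 \left(2 + 1\right)^{2} = - \frac{37365}{7} + 1956 \cdot 3^{2} = - \frac{37365}{7} + 1956 \cdot 9 = - \frac{37365}{7} + 17604 = \frac{85863}{7}$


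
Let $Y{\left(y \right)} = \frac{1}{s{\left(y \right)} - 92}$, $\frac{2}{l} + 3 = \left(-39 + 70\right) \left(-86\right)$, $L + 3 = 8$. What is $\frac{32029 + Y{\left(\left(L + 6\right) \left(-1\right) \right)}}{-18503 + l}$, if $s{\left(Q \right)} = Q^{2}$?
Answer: $- \frac{826359766}{477383587} \approx -1.731$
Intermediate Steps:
$L = 5$ ($L = -3 + 8 = 5$)
$l = - \frac{2}{2669}$ ($l = \frac{2}{-3 + \left(-39 + 70\right) \left(-86\right)} = \frac{2}{-3 + 31 \left(-86\right)} = \frac{2}{-3 - 2666} = \frac{2}{-2669} = 2 \left(- \frac{1}{2669}\right) = - \frac{2}{2669} \approx -0.00074934$)
$Y{\left(y \right)} = \frac{1}{-92 + y^{2}}$ ($Y{\left(y \right)} = \frac{1}{y^{2} - 92} = \frac{1}{-92 + y^{2}}$)
$\frac{32029 + Y{\left(\left(L + 6\right) \left(-1\right) \right)}}{-18503 + l} = \frac{32029 + \frac{1}{-92 + \left(\left(5 + 6\right) \left(-1\right)\right)^{2}}}{-18503 - \frac{2}{2669}} = \frac{32029 + \frac{1}{-92 + \left(11 \left(-1\right)\right)^{2}}}{- \frac{49384509}{2669}} = \left(32029 + \frac{1}{-92 + \left(-11\right)^{2}}\right) \left(- \frac{2669}{49384509}\right) = \left(32029 + \frac{1}{-92 + 121}\right) \left(- \frac{2669}{49384509}\right) = \left(32029 + \frac{1}{29}\right) \left(- \frac{2669}{49384509}\right) = \frac{928842}{29} \left(- \frac{2669}{49384509}\right) = - \frac{826359766}{477383587}$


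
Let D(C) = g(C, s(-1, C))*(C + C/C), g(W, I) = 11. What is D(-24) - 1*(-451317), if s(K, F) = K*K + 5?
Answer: 451064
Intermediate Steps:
s(K, F) = 5 + K**2 (s(K, F) = K**2 + 5 = 5 + K**2)
D(C) = 11 + 11*C (D(C) = 11*(C + C/C) = 11*(C + 1) = 11*(1 + C) = 11 + 11*C)
D(-24) - 1*(-451317) = (11 + 11*(-24)) - 1*(-451317) = (11 - 264) + 451317 = -253 + 451317 = 451064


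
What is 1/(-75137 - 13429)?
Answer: -1/88566 ≈ -1.1291e-5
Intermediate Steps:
1/(-75137 - 13429) = 1/(-88566) = -1/88566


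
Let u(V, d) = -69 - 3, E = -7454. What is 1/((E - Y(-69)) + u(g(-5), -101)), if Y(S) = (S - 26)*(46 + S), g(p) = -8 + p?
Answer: -1/9711 ≈ -0.00010298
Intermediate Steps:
Y(S) = (-26 + S)*(46 + S)
u(V, d) = -72
1/((E - Y(-69)) + u(g(-5), -101)) = 1/((-7454 - (-1196 + (-69)² + 20*(-69))) - 72) = 1/((-7454 - (-1196 + 4761 - 1380)) - 72) = 1/((-7454 - 1*2185) - 72) = 1/((-7454 - 2185) - 72) = 1/(-9639 - 72) = 1/(-9711) = -1/9711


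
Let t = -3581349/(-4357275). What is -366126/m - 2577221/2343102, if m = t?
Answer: -1245995728892933143/2797155334866 ≈ -4.4545e+5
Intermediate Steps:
t = 1193783/1452425 (t = -3581349*(-1/4357275) = 1193783/1452425 ≈ 0.82192)
m = 1193783/1452425 ≈ 0.82192
-366126/m - 2577221/2343102 = -366126/1193783/1452425 - 2577221/2343102 = -366126*1452425/1193783 - 2577221*1/2343102 = -531770555550/1193783 - 2577221/2343102 = -1245995728892933143/2797155334866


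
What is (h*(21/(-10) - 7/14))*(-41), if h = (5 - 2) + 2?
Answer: 533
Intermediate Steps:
h = 5 (h = 3 + 2 = 5)
(h*(21/(-10) - 7/14))*(-41) = (5*(21/(-10) - 7/14))*(-41) = (5*(21*(-1/10) - 7*1/14))*(-41) = (5*(-21/10 - 1/2))*(-41) = (5*(-13/5))*(-41) = -13*(-41) = 533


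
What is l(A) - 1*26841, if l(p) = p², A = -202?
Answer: 13963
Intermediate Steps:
l(A) - 1*26841 = (-202)² - 1*26841 = 40804 - 26841 = 13963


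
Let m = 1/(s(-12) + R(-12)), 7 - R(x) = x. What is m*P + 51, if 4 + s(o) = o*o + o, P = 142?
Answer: 7639/147 ≈ 51.966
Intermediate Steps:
s(o) = -4 + o + o**2 (s(o) = -4 + (o*o + o) = -4 + (o**2 + o) = -4 + (o + o**2) = -4 + o + o**2)
R(x) = 7 - x
m = 1/147 (m = 1/((-4 - 12 + (-12)**2) + (7 - 1*(-12))) = 1/((-4 - 12 + 144) + (7 + 12)) = 1/(128 + 19) = 1/147 ≈ 0.0068027)
m*P + 51 = (1/147)*142 + 51 = 142/147 + 51 = 7639/147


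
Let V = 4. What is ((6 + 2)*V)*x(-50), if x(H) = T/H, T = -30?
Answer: 96/5 ≈ 19.200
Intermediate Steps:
x(H) = -30/H
((6 + 2)*V)*x(-50) = ((6 + 2)*4)*(-30/(-50)) = (8*4)*(-30*(-1/50)) = 32*(3/5) = 96/5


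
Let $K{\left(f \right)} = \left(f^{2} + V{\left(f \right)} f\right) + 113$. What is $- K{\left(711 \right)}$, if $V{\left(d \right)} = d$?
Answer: $-1011155$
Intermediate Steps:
$K{\left(f \right)} = 113 + 2 f^{2}$ ($K{\left(f \right)} = \left(f^{2} + f f\right) + 113 = \left(f^{2} + f^{2}\right) + 113 = 2 f^{2} + 113 = 113 + 2 f^{2}$)
$- K{\left(711 \right)} = - (113 + 2 \cdot 711^{2}) = - (113 + 2 \cdot 505521) = - (113 + 1011042) = \left(-1\right) 1011155 = -1011155$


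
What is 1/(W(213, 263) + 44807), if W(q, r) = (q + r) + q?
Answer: 1/45496 ≈ 2.1980e-5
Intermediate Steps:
W(q, r) = r + 2*q
1/(W(213, 263) + 44807) = 1/((263 + 2*213) + 44807) = 1/((263 + 426) + 44807) = 1/(689 + 44807) = 1/45496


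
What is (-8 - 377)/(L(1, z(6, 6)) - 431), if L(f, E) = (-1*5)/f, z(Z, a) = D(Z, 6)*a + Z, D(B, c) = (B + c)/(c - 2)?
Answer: 385/436 ≈ 0.88303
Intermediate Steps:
D(B, c) = (B + c)/(-2 + c)
z(Z, a) = Z + a*(3/2 + Z/4) (z(Z, a) = ((Z + 6)/(-2 + 6))*a + Z = ((6 + Z)/4)*a + Z = (3/2 + Z/4)*a + Z = a*(3/2 + Z/4) + Z = Z + a*(3/2 + Z/4))
L(f, E) = -5/f
(-8 - 377)/(L(1, z(6, 6)) - 431) = (-8 - 377)/(-5/1 - 431) = -385/(-5*1 - 431) = -385/(-5 - 431) = -385/(-436) = -385*(-1/436) = 385/436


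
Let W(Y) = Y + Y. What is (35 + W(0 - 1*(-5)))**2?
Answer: 2025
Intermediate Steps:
W(Y) = 2*Y
(35 + W(0 - 1*(-5)))**2 = (35 + 2*(0 - 1*(-5)))**2 = (35 + 2*(0 + 5))**2 = (35 + 2*5)**2 = (35 + 10)**2 = 45**2 = 2025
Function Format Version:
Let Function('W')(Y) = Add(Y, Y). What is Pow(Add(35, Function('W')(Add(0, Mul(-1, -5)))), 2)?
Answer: 2025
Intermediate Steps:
Function('W')(Y) = Mul(2, Y)
Pow(Add(35, Function('W')(Add(0, Mul(-1, -5)))), 2) = Pow(Add(35, Mul(2, Add(0, Mul(-1, -5)))), 2) = Pow(Add(35, Mul(2, Add(0, 5))), 2) = Pow(Add(35, Mul(2, 5)), 2) = Pow(Add(35, 10), 2) = Pow(45, 2) = 2025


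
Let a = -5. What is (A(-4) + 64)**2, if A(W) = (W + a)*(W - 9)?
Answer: 32761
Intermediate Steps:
A(W) = (-9 + W)*(-5 + W) (A(W) = (W - 5)*(W - 9) = (-5 + W)*(-9 + W) = (-9 + W)*(-5 + W))
(A(-4) + 64)**2 = ((45 + (-4)**2 - 14*(-4)) + 64)**2 = ((45 + 16 + 56) + 64)**2 = (117 + 64)**2 = 181**2 = 32761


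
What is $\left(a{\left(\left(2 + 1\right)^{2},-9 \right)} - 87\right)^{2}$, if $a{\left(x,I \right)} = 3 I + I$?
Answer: $15129$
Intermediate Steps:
$a{\left(x,I \right)} = 4 I$
$\left(a{\left(\left(2 + 1\right)^{2},-9 \right)} - 87\right)^{2} = \left(4 \left(-9\right) - 87\right)^{2} = \left(-36 - 87\right)^{2} = \left(-123\right)^{2} = 15129$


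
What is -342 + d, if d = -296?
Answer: -638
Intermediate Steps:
-342 + d = -342 - 296 = -638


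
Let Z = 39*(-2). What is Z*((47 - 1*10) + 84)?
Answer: -9438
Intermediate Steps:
Z = -78
Z*((47 - 1*10) + 84) = -78*((47 - 1*10) + 84) = -78*((47 - 10) + 84) = -78*(37 + 84) = -78*121 = -9438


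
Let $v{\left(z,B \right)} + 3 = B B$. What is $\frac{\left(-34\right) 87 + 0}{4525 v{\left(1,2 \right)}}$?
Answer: $- \frac{2958}{4525} \approx -0.6537$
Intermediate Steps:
$v{\left(z,B \right)} = -3 + B^{2}$ ($v{\left(z,B \right)} = -3 + B B = -3 + B^{2}$)
$\frac{\left(-34\right) 87 + 0}{4525 v{\left(1,2 \right)}} = \frac{\left(-34\right) 87 + 0}{4525 \left(-3 + 2^{2}\right)} = \frac{-2958 + 0}{4525 \left(-3 + 4\right)} = - \frac{2958}{4525 \cdot 1} = - \frac{2958}{4525}$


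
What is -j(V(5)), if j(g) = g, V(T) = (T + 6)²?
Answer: -121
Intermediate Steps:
V(T) = (6 + T)²
-j(V(5)) = -(6 + 5)² = -1*11² = -1*121 = -121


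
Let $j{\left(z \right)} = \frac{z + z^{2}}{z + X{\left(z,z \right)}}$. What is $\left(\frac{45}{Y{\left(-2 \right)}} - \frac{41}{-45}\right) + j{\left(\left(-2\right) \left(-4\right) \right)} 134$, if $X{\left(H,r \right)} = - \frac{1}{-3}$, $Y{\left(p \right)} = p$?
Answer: $\frac{511277}{450} \approx 1136.2$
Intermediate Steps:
$X{\left(H,r \right)} = \frac{1}{3}$ ($X{\left(H,r \right)} = \left(-1\right) \left(- \frac{1}{3}\right) = \frac{1}{3}$)
$j{\left(z \right)} = \frac{z + z^{2}}{\frac{1}{3} + z}$ ($j{\left(z \right)} = \frac{z + z^{2}}{z + \frac{1}{3}} = \frac{z + z^{2}}{\frac{1}{3} + z}$)
$\left(\frac{45}{Y{\left(-2 \right)}} - \frac{41}{-45}\right) + j{\left(\left(-2\right) \left(-4\right) \right)} 134 = \left(\frac{45}{-2} - \frac{41}{-45}\right) + \frac{3 \left(\left(-2\right) \left(-4\right)\right) \left(1 - -8\right)}{1 + 3 \left(\left(-2\right) \left(-4\right)\right)} 134 = \left(45 \left(- \frac{1}{2}\right) - - \frac{41}{45}\right) + 3 \cdot 8 \frac{1}{1 + 3 \cdot 8} \left(1 + 8\right) 134 = \left(- \frac{45}{2} + \frac{41}{45}\right) + 3 \cdot 8 \frac{1}{1 + 24} \cdot 9 \cdot 134 = - \frac{1943}{90} + 3 \cdot 8 \cdot \frac{1}{25} \cdot 9 \cdot 134 = - \frac{1943}{90} + \frac{216}{25} \cdot 134 = - \frac{1943}{90} + \frac{28944}{25} = \frac{511277}{450}$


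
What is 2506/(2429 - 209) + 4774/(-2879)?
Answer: -1691753/3195690 ≈ -0.52939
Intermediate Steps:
2506/(2429 - 209) + 4774/(-2879) = 2506/2220 + 4774*(-1/2879) = 2506*(1/2220) - 4774/2879 = 1253/1110 - 4774/2879 = -1691753/3195690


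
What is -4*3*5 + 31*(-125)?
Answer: -3935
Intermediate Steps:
-4*3*5 + 31*(-125) = -12*5 - 3875 = -60 - 3875 = -3935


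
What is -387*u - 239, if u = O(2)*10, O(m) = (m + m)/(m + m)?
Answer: -4109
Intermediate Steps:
O(m) = 1 (O(m) = (2*m)/((2*m)) = (2*m)*(1/(2*m)) = 1)
u = 10 (u = 1*10 = 10)
-387*u - 239 = -387*10 - 239 = -3870 - 239 = -4109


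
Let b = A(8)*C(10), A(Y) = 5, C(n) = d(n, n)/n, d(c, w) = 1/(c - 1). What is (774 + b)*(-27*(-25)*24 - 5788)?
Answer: 72535198/9 ≈ 8.0595e+6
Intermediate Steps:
d(c, w) = 1/(-1 + c)
C(n) = 1/(n*(-1 + n)) (C(n) = 1/((-1 + n)*n) = 1/(n*(-1 + n)))
b = 1/18 (b = 5*(1/(10*(-1 + 10))) = 5*((1/10)/9) = 5*((1/10)*(1/9)) = 5*(1/90) = 1/18 ≈ 0.055556)
(774 + b)*(-27*(-25)*24 - 5788) = (774 + 1/18)*(-27*(-25)*24 - 5788) = 13933*(675*24 - 5788)/18 = 13933*(16200 - 5788)/18 = (13933/18)*10412 = 72535198/9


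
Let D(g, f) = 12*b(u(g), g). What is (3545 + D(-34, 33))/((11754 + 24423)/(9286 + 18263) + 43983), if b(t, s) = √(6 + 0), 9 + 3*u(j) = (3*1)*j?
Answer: 32553735/403907948 + 27549*√6/100976987 ≈ 0.081265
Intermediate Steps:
u(j) = -3 + j (u(j) = -3 + ((3*1)*j)/3 = -3 + (3*j)/3 = -3 + j)
b(t, s) = √6
D(g, f) = 12*√6
(3545 + D(-34, 33))/((11754 + 24423)/(9286 + 18263) + 43983) = (3545 + 12*√6)/((11754 + 24423)/(9286 + 18263) + 43983) = (3545 + 12*√6)/(36177/27549 + 43983) = (3545 + 12*√6)/(36177*(1/27549) + 43983) = (3545 + 12*√6)/(12059/9183 + 43983) = (3545 + 12*√6)/(403907948/9183) = (3545 + 12*√6)*(9183/403907948) = 32553735/403907948 + 27549*√6/100976987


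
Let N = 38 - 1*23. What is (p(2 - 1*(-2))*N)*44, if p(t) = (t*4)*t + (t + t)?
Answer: 47520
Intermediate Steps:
N = 15 (N = 38 - 23 = 15)
p(t) = 2*t + 4*t**2 (p(t) = (4*t)*t + 2*t = 4*t**2 + 2*t = 2*t + 4*t**2)
(p(2 - 1*(-2))*N)*44 = ((2*(2 - 1*(-2))*(1 + 2*(2 - 1*(-2))))*15)*44 = ((2*(2 + 2)*(1 + 2*(2 + 2)))*15)*44 = ((2*4*(1 + 2*4))*15)*44 = ((2*4*(1 + 8))*15)*44 = ((2*4*9)*15)*44 = (72*15)*44 = 1080*44 = 47520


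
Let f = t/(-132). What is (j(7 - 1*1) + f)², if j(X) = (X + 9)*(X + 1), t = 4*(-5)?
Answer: 12040900/1089 ≈ 11057.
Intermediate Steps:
t = -20
f = 5/33 (f = -20/(-132) = -20*(-1/132) = 5/33 ≈ 0.15152)
j(X) = (1 + X)*(9 + X) (j(X) = (9 + X)*(1 + X) = (1 + X)*(9 + X))
(j(7 - 1*1) + f)² = ((9 + (7 - 1*1)² + 10*(7 - 1*1)) + 5/33)² = ((9 + (7 - 1)² + 10*(7 - 1)) + 5/33)² = ((9 + 6² + 10*6) + 5/33)² = ((9 + 36 + 60) + 5/33)² = (105 + 5/33)² = (3470/33)² = 12040900/1089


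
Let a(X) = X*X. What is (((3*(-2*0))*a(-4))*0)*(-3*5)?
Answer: 0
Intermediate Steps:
a(X) = X²
(((3*(-2*0))*a(-4))*0)*(-3*5) = (((3*(-2*0))*(-4)²)*0)*(-3*5) = (((3*0)*16)*0)*(-15) = ((0*16)*0)*(-15) = (0*0)*(-15) = 0*(-15) = 0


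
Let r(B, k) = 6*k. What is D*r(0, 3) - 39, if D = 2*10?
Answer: 321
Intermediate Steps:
D = 20
D*r(0, 3) - 39 = 20*(6*3) - 39 = 20*18 - 39 = 360 - 39 = 321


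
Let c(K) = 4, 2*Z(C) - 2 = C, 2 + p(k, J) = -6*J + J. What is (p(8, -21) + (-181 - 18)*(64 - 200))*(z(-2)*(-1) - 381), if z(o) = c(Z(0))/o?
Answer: -10296293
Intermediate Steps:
p(k, J) = -2 - 5*J (p(k, J) = -2 + (-6*J + J) = -2 - 5*J)
Z(C) = 1 + C/2
z(o) = 4/o
(p(8, -21) + (-181 - 18)*(64 - 200))*(z(-2)*(-1) - 381) = ((-2 - 5*(-21)) + (-181 - 18)*(64 - 200))*((4/(-2))*(-1) - 381) = ((-2 + 105) - 199*(-136))*((4*(-1/2))*(-1) - 381) = (103 + 27064)*(-2*(-1) - 381) = 27167*(2 - 381) = 27167*(-379) = -10296293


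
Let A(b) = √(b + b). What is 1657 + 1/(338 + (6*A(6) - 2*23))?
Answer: 35141729/21208 - 3*√3/21208 ≈ 1657.0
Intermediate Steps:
A(b) = √2*√b (A(b) = √(2*b) = √2*√b)
1657 + 1/(338 + (6*A(6) - 2*23)) = 1657 + 1/(338 + (6*(√2*√6) - 2*23)) = 1657 + 1/(338 + (6*(2*√3) - 46)) = 1657 + 1/(338 + (12*√3 - 46)) = 1657 + 1/(338 + (-46 + 12*√3)) = 1657 + 1/(292 + 12*√3)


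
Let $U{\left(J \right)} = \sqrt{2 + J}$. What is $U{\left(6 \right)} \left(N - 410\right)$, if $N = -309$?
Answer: $- 1438 \sqrt{2} \approx -2033.6$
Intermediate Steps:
$U{\left(6 \right)} \left(N - 410\right) = \sqrt{2 + 6} \left(-309 - 410\right) = \sqrt{8} \left(-719\right) = 2 \sqrt{2} \left(-719\right) = - 1438 \sqrt{2}$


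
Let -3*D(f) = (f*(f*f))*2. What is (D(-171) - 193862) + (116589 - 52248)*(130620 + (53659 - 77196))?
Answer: 6892966915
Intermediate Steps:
D(f) = -2*f³/3 (D(f) = -f*(f*f)*2/3 = -f*f²*2/3 = -f³*2/3 = -2*f³/3)
(D(-171) - 193862) + (116589 - 52248)*(130620 + (53659 - 77196)) = (-⅔*(-171)³ - 193862) + (116589 - 52248)*(130620 + (53659 - 77196)) = (-⅔*(-5000211) - 193862) + 64341*(130620 - 23537) = (3333474 - 193862) + 64341*107083 = 3139612 + 6889827303 = 6892966915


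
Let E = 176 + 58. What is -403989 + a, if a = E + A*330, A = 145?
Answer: -355905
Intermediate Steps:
E = 234
a = 48084 (a = 234 + 145*330 = 234 + 47850 = 48084)
-403989 + a = -403989 + 48084 = -355905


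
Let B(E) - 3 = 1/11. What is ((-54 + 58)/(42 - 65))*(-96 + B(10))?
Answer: 4088/253 ≈ 16.158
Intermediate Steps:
B(E) = 34/11 (B(E) = 3 + 1/11 = 34/11)
((-54 + 58)/(42 - 65))*(-96 + B(10)) = ((-54 + 58)/(42 - 65))*(-96 + 34/11) = (4/(-23))*(-1022/11) = (4*(-1/23))*(-1022/11) = -4/23*(-1022/11) = 4088/253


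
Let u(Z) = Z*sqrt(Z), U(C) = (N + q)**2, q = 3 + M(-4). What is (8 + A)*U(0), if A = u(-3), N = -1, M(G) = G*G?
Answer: 2592 - 972*I*sqrt(3) ≈ 2592.0 - 1683.6*I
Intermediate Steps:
M(G) = G**2
q = 19 (q = 3 + (-4)**2 = 3 + 16 = 19)
U(C) = 324 (U(C) = (-1 + 19)**2 = 18**2 = 324)
u(Z) = Z**(3/2)
A = -3*I*sqrt(3) (A = (-3)**(3/2) = -3*I*sqrt(3) ≈ -5.1962*I)
(8 + A)*U(0) = (8 - 3*I*sqrt(3))*324 = 2592 - 972*I*sqrt(3)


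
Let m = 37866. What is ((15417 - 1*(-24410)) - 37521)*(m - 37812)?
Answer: 124524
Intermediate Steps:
((15417 - 1*(-24410)) - 37521)*(m - 37812) = ((15417 - 1*(-24410)) - 37521)*(37866 - 37812) = ((15417 + 24410) - 37521)*54 = (39827 - 37521)*54 = 2306*54 = 124524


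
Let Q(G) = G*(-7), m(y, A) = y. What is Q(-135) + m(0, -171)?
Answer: 945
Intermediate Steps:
Q(G) = -7*G
Q(-135) + m(0, -171) = -7*(-135) + 0 = 945 + 0 = 945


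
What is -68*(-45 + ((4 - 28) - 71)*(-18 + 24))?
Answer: 41820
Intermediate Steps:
-68*(-45 + ((4 - 28) - 71)*(-18 + 24)) = -68*(-45 + (-24 - 71)*6) = -68*(-45 - 95*6) = -68*(-45 - 570) = -68*(-615) = 41820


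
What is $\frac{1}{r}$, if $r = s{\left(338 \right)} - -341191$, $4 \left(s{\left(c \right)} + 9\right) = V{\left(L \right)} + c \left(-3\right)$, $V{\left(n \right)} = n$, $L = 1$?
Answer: $\frac{4}{1363715} \approx 2.9332 \cdot 10^{-6}$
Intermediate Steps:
$s{\left(c \right)} = - \frac{35}{4} - \frac{3 c}{4}$ ($s{\left(c \right)} = -9 + \frac{1 + c \left(-3\right)}{4} = -9 + \frac{1 - 3 c}{4} = -9 - \left(- \frac{1}{4} + \frac{3 c}{4}\right) = - \frac{35}{4} - \frac{3 c}{4}$)
$r = \frac{1363715}{4}$ ($r = \left(- \frac{35}{4} - \frac{507}{2}\right) - -341191 = \left(- \frac{35}{4} - \frac{507}{2}\right) + 341191 = - \frac{1049}{4} + 341191 = \frac{1363715}{4} \approx 3.4093 \cdot 10^{5}$)
$\frac{1}{r} = \frac{1}{\frac{1363715}{4}} = \frac{4}{1363715}$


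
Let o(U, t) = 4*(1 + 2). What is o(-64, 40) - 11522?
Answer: -11510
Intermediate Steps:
o(U, t) = 12 (o(U, t) = 4*3 = 12)
o(-64, 40) - 11522 = 12 - 11522 = -11510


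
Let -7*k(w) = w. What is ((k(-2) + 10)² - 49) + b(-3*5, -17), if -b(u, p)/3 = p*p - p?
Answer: -42199/49 ≈ -861.20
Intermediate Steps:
k(w) = -w/7
b(u, p) = -3*p² + 3*p (b(u, p) = -3*(p*p - p) = -3*(p² - p) = -3*p² + 3*p)
((k(-2) + 10)² - 49) + b(-3*5, -17) = ((-⅐*(-2) + 10)² - 49) + 3*(-17)*(1 - 1*(-17)) = ((2/7 + 10)² - 49) + 3*(-17)*(1 + 17) = ((72/7)² - 49) + 3*(-17)*18 = (5184/49 - 49) - 918 = 2783/49 - 918 = -42199/49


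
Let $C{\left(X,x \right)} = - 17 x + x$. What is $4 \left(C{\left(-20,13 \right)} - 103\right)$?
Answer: $-1244$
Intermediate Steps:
$C{\left(X,x \right)} = - 16 x$
$4 \left(C{\left(-20,13 \right)} - 103\right) = 4 \left(\left(-16\right) 13 - 103\right) = 4 \left(-208 - 103\right) = 4 \left(-311\right) = -1244$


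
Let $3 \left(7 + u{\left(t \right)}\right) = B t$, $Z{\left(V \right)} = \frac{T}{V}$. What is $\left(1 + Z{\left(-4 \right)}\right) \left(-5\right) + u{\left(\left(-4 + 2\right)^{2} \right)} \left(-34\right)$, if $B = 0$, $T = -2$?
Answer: $\frac{461}{2} \approx 230.5$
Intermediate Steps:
$Z{\left(V \right)} = - \frac{2}{V}$
$u{\left(t \right)} = -7$ ($u{\left(t \right)} = -7 + \frac{0 t}{3} = -7 + \frac{1}{3} \cdot 0 = -7 + 0 = -7$)
$\left(1 + Z{\left(-4 \right)}\right) \left(-5\right) + u{\left(\left(-4 + 2\right)^{2} \right)} \left(-34\right) = \left(1 - \frac{2}{-4}\right) \left(-5\right) - -238 = \left(1 - - \frac{1}{2}\right) \left(-5\right) + 238 = \left(1 + \frac{1}{2}\right) \left(-5\right) + 238 = \frac{3}{2} \left(-5\right) + 238 = - \frac{15}{2} + 238 = \frac{461}{2}$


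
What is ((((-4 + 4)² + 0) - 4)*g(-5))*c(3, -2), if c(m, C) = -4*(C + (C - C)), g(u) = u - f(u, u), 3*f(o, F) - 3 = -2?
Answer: 512/3 ≈ 170.67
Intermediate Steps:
f(o, F) = ⅓ (f(o, F) = 1 + (⅓)*(-2) = 1 - ⅔ = ⅓)
g(u) = -⅓ + u (g(u) = u - 1*⅓ = u - ⅓ = -⅓ + u)
c(m, C) = -4*C (c(m, C) = -4*(C + 0) = -4*C)
((((-4 + 4)² + 0) - 4)*g(-5))*c(3, -2) = ((((-4 + 4)² + 0) - 4)*(-⅓ - 5))*(-4*(-2)) = (((0² + 0) - 4)*(-16/3))*8 = (((0 + 0) - 4)*(-16/3))*8 = ((0 - 4)*(-16/3))*8 = -4*(-16/3)*8 = (64/3)*8 = 512/3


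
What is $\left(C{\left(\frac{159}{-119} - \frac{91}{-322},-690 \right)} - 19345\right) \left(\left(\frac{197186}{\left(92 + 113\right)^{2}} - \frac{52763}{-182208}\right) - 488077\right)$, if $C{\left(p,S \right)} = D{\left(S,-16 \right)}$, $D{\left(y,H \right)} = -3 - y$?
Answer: $\frac{34865360985905852573}{3828645600} \approx 9.1064 \cdot 10^{9}$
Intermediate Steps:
$C{\left(p,S \right)} = -3 - S$
$\left(C{\left(\frac{159}{-119} - \frac{91}{-322},-690 \right)} - 19345\right) \left(\left(\frac{197186}{\left(92 + 113\right)^{2}} - \frac{52763}{-182208}\right) - 488077\right) = \left(\left(-3 - -690\right) - 19345\right) \left(\left(\frac{197186}{\left(92 + 113\right)^{2}} - \frac{52763}{-182208}\right) - 488077\right) = \left(\left(-3 + 690\right) - 19345\right) \left(\left(\frac{197186}{205^{2}} - - \frac{52763}{182208}\right) - 488077\right) = \left(687 - 19345\right) \left(\left(\frac{197186}{42025} + \frac{52763}{182208}\right) - 488077\right) = - 18658 \left(\left(197186 \cdot \frac{1}{42025} + \frac{52763}{182208}\right) - 488077\right) = - 18658 \left(\left(\frac{197186}{42025} + \frac{52763}{182208}\right) - 488077\right) = - 18658 \left(\frac{38146231763}{7657291200} - 488077\right) = \left(-18658\right) \left(- \frac{3737309570790637}{7657291200}\right) = \frac{34865360985905852573}{3828645600}$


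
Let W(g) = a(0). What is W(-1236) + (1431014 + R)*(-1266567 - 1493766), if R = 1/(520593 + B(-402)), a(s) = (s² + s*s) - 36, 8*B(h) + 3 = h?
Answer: -5483150691266134762/1388113 ≈ -3.9501e+12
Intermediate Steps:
B(h) = -3/8 + h/8
a(s) = -36 + 2*s² (a(s) = (s² + s²) - 36 = 2*s² - 36 = -36 + 2*s²)
R = 8/4164339 (R = 1/(520593 + (-3/8 + (⅛)*(-402))) = 1/(520593 + (-3/8 - 201/4)) = 1/(520593 - 405/8) = 1/(4164339/8) = 8/4164339 ≈ 1.9211e-6)
W(g) = -36 (W(g) = -36 + 2*0² = -36 + 2*0 = -36 + 0 = -36)
W(-1236) + (1431014 + R)*(-1266567 - 1493766) = -36 + (1431014 + 8/4164339)*(-1266567 - 1493766) = -36 + (5959227409754/4164339)*(-2760333) = -36 - 5483150691216162694/1388113 = -5483150691266134762/1388113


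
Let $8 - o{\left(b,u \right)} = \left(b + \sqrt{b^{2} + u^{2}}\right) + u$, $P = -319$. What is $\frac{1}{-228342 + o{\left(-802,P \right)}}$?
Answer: $- \frac{227213}{51625002404} + \frac{\sqrt{744965}}{51625002404} \approx -4.3845 \cdot 10^{-6}$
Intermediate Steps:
$o{\left(b,u \right)} = 8 - b - u - \sqrt{b^{2} + u^{2}}$ ($o{\left(b,u \right)} = 8 - \left(\left(b + \sqrt{b^{2} + u^{2}}\right) + u\right) = 8 - \left(b + u + \sqrt{b^{2} + u^{2}}\right) = 8 - b - u - \sqrt{b^{2} + u^{2}}$)
$\frac{1}{-228342 + o{\left(-802,P \right)}} = \frac{1}{-228342 - \left(-1129 + \sqrt{\left(-802\right)^{2} + \left(-319\right)^{2}}\right)} = \frac{1}{-228342 + \left(8 + 802 + 319 - \sqrt{643204 + 101761}\right)} = \frac{1}{-228342 + \left(8 + 802 + 319 - \sqrt{744965}\right)} = \frac{1}{-228342 + \left(1129 - \sqrt{744965}\right)} = \frac{1}{-227213 - \sqrt{744965}}$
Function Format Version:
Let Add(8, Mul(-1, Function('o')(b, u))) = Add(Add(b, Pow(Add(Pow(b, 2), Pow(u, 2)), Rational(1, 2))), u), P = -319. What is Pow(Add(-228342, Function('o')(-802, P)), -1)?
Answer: Add(Rational(-227213, 51625002404), Mul(Rational(1, 51625002404), Pow(744965, Rational(1, 2)))) ≈ -4.3845e-6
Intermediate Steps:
Function('o')(b, u) = Add(8, Mul(-1, b), Mul(-1, u), Mul(-1, Pow(Add(Pow(b, 2), Pow(u, 2)), Rational(1, 2)))) (Function('o')(b, u) = Add(8, Mul(-1, Add(Add(b, Pow(Add(Pow(b, 2), Pow(u, 2)), Rational(1, 2))), u))) = Add(8, Mul(-1, Add(b, u, Pow(Add(Pow(b, 2), Pow(u, 2)), Rational(1, 2))))) = Add(8, Add(Mul(-1, b), Mul(-1, u), Mul(-1, Pow(Add(Pow(b, 2), Pow(u, 2)), Rational(1, 2))))) = Add(8, Mul(-1, b), Mul(-1, u), Mul(-1, Pow(Add(Pow(b, 2), Pow(u, 2)), Rational(1, 2)))))
Pow(Add(-228342, Function('o')(-802, P)), -1) = Pow(Add(-228342, Add(8, Mul(-1, -802), Mul(-1, -319), Mul(-1, Pow(Add(Pow(-802, 2), Pow(-319, 2)), Rational(1, 2))))), -1) = Pow(Add(-228342, Add(8, 802, 319, Mul(-1, Pow(Add(643204, 101761), Rational(1, 2))))), -1) = Pow(Add(-228342, Add(8, 802, 319, Mul(-1, Pow(744965, Rational(1, 2))))), -1) = Pow(Add(-228342, Add(1129, Mul(-1, Pow(744965, Rational(1, 2))))), -1) = Pow(Add(-227213, Mul(-1, Pow(744965, Rational(1, 2)))), -1)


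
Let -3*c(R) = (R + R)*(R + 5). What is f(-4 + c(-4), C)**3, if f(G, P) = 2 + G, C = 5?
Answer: 8/27 ≈ 0.29630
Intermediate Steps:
c(R) = -2*R*(5 + R)/3 (c(R) = -(R + R)*(R + 5)/3 = -2*R*(5 + R)/3)
f(-4 + c(-4), C)**3 = (2 + (-4 - 2/3*(-4)*(5 - 4)))**3 = (2 + (-4 - 2/3*(-4)*1))**3 = (2 + (-4 + 8/3))**3 = (2 - 4/3)**3 = (2/3)**3 = 8/27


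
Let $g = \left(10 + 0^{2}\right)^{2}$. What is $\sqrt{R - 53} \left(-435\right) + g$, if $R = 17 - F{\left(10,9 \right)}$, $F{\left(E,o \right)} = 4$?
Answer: $100 - 870 i \sqrt{10} \approx 100.0 - 2751.2 i$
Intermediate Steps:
$g = 100$ ($g = \left(10 + 0\right)^{2} = 10^{2} = 100$)
$R = 13$ ($R = 17 - 4 = 13$)
$\sqrt{R - 53} \left(-435\right) + g = \sqrt{13 - 53} \left(-435\right) + 100 = \sqrt{-40} \left(-435\right) + 100 = 2 i \sqrt{10} \left(-435\right) + 100 = - 870 i \sqrt{10} + 100 = 100 - 870 i \sqrt{10}$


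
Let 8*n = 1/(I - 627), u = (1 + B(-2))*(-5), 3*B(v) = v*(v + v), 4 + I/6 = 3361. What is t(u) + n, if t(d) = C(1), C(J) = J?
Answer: 156121/156120 ≈ 1.0000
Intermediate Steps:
I = 20142 (I = -24 + 6*3361 = -24 + 20166 = 20142)
B(v) = 2*v²/3 (B(v) = (v*(v + v))/3 = (v*(2*v))/3 = (2*v²)/3 = 2*v²/3)
u = -55/3 (u = (1 + (⅔)*(-2)²)*(-5) = (1 + (⅔)*4)*(-5) = (1 + 8/3)*(-5) = (11/3)*(-5) = -55/3 ≈ -18.333)
t(d) = 1
n = 1/156120 (n = 1/(8*(20142 - 627)) = (⅛)/19515 = (⅛)*(1/19515) = 1/156120 ≈ 6.4053e-6)
t(u) + n = 1 + 1/156120 = 156121/156120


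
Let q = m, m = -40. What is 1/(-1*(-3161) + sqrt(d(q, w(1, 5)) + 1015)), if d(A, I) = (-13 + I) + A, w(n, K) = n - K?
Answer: 3161/9990963 - sqrt(958)/9990963 ≈ 0.00031329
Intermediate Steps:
q = -40
d(A, I) = -13 + A + I
1/(-1*(-3161) + sqrt(d(q, w(1, 5)) + 1015)) = 1/(-1*(-3161) + sqrt((-13 - 40 + (1 - 1*5)) + 1015)) = 1/(3161 + sqrt((-13 - 40 + (1 - 5)) + 1015)) = 1/(3161 + sqrt((-13 - 40 - 4) + 1015)) = 1/(3161 + sqrt(-57 + 1015)) = 1/(3161 + sqrt(958))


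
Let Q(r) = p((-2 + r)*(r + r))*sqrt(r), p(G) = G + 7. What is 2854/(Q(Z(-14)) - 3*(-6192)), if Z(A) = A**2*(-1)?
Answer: 13253976/295327443265 - 775376147*I/295327443265 ≈ 4.4879e-5 - 0.0026255*I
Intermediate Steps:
Z(A) = -A**2
p(G) = 7 + G
Q(r) = sqrt(r)*(7 + 2*r*(-2 + r)) (Q(r) = (7 + (-2 + r)*(r + r))*sqrt(r) = (7 + (-2 + r)*(2*r))*sqrt(r) = (7 + 2*r*(-2 + r))*sqrt(r) = sqrt(r)*(7 + 2*r*(-2 + r)))
2854/(Q(Z(-14)) - 3*(-6192)) = 2854/(sqrt(-1*(-14)**2)*(7 + 2*(-1*(-14)**2)*(-2 - 1*(-14)**2)) - 3*(-6192)) = 2854/(sqrt(-1*196)*(7 + 2*(-1*196)*(-2 - 1*196)) + 18576) = 2854/(sqrt(-196)*(7 + 2*(-196)*(-2 - 196)) + 18576) = 2854/((14*I)*(7 + 2*(-196)*(-198)) + 18576) = 2854/((14*I)*(7 + 77616) + 18576) = 2854/((14*I)*77623 + 18576) = 2854/(1086722*I + 18576) = 2854/(18576 + 1086722*I) = 2854*((18576 - 1086722*I)/1181309773060) = 1427*(18576 - 1086722*I)/590654886530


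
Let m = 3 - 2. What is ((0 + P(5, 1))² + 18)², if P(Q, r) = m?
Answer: 361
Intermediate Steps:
m = 1
P(Q, r) = 1
((0 + P(5, 1))² + 18)² = ((0 + 1)² + 18)² = (1² + 18)² = (1 + 18)² = 19² = 361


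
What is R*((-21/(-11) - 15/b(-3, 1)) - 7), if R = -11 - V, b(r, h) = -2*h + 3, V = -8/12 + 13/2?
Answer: 22321/66 ≈ 338.20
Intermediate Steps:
V = 35/6 (V = -8*1/12 + 13*(1/2) = -2/3 + 13/2 = 35/6 ≈ 5.8333)
b(r, h) = 3 - 2*h
R = -101/6 (R = -11 - 1*35/6 = -11 - 35/6 = -101/6 ≈ -16.833)
R*((-21/(-11) - 15/b(-3, 1)) - 7) = -101*((-21/(-11) - 15/(3 - 2*1)) - 7)/6 = -101*((-21*(-1/11) - 15/(3 - 2)) - 7)/6 = -101*((21/11 - 15/1) - 7)/6 = -101*((21/11 - 15*1) - 7)/6 = -101*((21/11 - 15) - 7)/6 = -101*(-144/11 - 7)/6 = -101/6*(-221/11) = 22321/66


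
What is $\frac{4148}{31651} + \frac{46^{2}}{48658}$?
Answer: $\frac{134403450}{770037179} \approx 0.17454$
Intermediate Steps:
$\frac{4148}{31651} + \frac{46^{2}}{48658} = 4148 \cdot \frac{1}{31651} + 2116 \cdot \frac{1}{48658} = \frac{4148}{31651} + \frac{1058}{24329} = \frac{134403450}{770037179}$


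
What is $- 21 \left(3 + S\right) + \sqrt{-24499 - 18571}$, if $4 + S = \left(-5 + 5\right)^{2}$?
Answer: $21 + i \sqrt{43070} \approx 21.0 + 207.53 i$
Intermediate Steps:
$S = -4$ ($S = -4 + \left(-5 + 5\right)^{2} = -4 + 0^{2} = -4 + 0 = -4$)
$- 21 \left(3 + S\right) + \sqrt{-24499 - 18571} = - 21 \left(3 - 4\right) + \sqrt{-24499 - 18571} = \left(-21\right) \left(-1\right) + \sqrt{-43070} = 21 + i \sqrt{43070}$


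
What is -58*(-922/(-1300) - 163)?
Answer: 3059181/325 ≈ 9412.9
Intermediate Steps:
-58*(-922/(-1300) - 163) = -58*(-922*(-1/1300) - 163) = -58*(461/650 - 163) = -58*(-105489/650) = 3059181/325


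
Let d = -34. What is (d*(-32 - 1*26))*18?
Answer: 35496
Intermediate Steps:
(d*(-32 - 1*26))*18 = -34*(-32 - 1*26)*18 = -34*(-32 - 26)*18 = -34*(-58)*18 = 1972*18 = 35496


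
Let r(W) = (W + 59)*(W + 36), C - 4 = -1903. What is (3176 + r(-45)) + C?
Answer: 1151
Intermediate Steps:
C = -1899 (C = 4 - 1903 = -1899)
r(W) = (36 + W)*(59 + W) (r(W) = (59 + W)*(36 + W) = (36 + W)*(59 + W))
(3176 + r(-45)) + C = (3176 + (2124 + (-45)² + 95*(-45))) - 1899 = (3176 + (2124 + 2025 - 4275)) - 1899 = (3176 - 126) - 1899 = 3050 - 1899 = 1151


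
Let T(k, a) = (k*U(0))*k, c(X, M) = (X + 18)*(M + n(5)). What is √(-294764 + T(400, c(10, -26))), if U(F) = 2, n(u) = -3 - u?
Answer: 6*√701 ≈ 158.86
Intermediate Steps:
c(X, M) = (-8 + M)*(18 + X) (c(X, M) = (X + 18)*(M + (-3 - 1*5)) = (18 + X)*(M + (-3 - 5)) = (18 + X)*(M - 8) = (18 + X)*(-8 + M) = (-8 + M)*(18 + X))
T(k, a) = 2*k² (T(k, a) = (k*2)*k = (2*k)*k = 2*k²)
√(-294764 + T(400, c(10, -26))) = √(-294764 + 2*400²) = √(-294764 + 2*160000) = √(-294764 + 320000) = √25236 = 6*√701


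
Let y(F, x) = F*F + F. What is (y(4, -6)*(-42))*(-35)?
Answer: 29400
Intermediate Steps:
y(F, x) = F + F² (y(F, x) = F² + F = F + F²)
(y(4, -6)*(-42))*(-35) = ((4*(1 + 4))*(-42))*(-35) = ((4*5)*(-42))*(-35) = (20*(-42))*(-35) = -840*(-35) = 29400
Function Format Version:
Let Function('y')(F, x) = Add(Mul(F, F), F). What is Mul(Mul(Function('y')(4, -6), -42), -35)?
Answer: 29400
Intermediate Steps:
Function('y')(F, x) = Add(F, Pow(F, 2)) (Function('y')(F, x) = Add(Pow(F, 2), F) = Add(F, Pow(F, 2)))
Mul(Mul(Function('y')(4, -6), -42), -35) = Mul(Mul(Mul(4, Add(1, 4)), -42), -35) = Mul(Mul(Mul(4, 5), -42), -35) = Mul(Mul(20, -42), -35) = Mul(-840, -35) = 29400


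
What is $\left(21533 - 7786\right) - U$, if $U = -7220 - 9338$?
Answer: $30305$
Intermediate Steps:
$U = -16558$ ($U = -7220 - 9338 = -16558$)
$\left(21533 - 7786\right) - U = \left(21533 - 7786\right) - -16558 = \left(21533 - 7786\right) + 16558 = 13747 + 16558 = 30305$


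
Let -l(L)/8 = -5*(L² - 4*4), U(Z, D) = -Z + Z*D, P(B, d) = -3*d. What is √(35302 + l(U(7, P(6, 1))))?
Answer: √66022 ≈ 256.95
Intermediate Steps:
U(Z, D) = -Z + D*Z
l(L) = -640 + 40*L² (l(L) = -(-40)*(L² - 4*4) = -(-40)*(L² - 16) = -(-40)*(-16 + L²) = -8*(80 - 5*L²) = -640 + 40*L²)
√(35302 + l(U(7, P(6, 1)))) = √(35302 + (-640 + 40*(7*(-1 - 3*1))²)) = √(35302 + (-640 + 40*(7*(-1 - 3))²)) = √(35302 + (-640 + 40*(7*(-4))²)) = √(35302 + (-640 + 40*(-28)²)) = √(35302 + (-640 + 40*784)) = √(35302 + (-640 + 31360)) = √(35302 + 30720) = √66022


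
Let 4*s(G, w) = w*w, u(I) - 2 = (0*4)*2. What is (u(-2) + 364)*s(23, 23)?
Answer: 96807/2 ≈ 48404.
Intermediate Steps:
u(I) = 2 (u(I) = 2 + (0*4)*2 = 2 + 0*2 = 2 + 0 = 2)
s(G, w) = w**2/4 (s(G, w) = (w*w)/4 = w**2/4)
(u(-2) + 364)*s(23, 23) = (2 + 364)*((1/4)*23**2) = 366*((1/4)*529) = 366*(529/4) = 96807/2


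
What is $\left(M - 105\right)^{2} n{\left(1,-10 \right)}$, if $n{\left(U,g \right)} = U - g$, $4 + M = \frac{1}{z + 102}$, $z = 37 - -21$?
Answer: $\frac{3345305931}{25600} \approx 1.3068 \cdot 10^{5}$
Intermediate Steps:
$z = 58$ ($z = 37 + 21 = 58$)
$M = - \frac{639}{160}$ ($M = -4 + \frac{1}{58 + 102} = -4 + \frac{1}{160} = - \frac{639}{160} \approx -3.9938$)
$\left(M - 105\right)^{2} n{\left(1,-10 \right)} = \left(- \frac{639}{160} - 105\right)^{2} \left(1 - -10\right) = \left(- \frac{639}{160} - 105\right)^{2} \left(1 + 10\right) = \left(- \frac{639}{160} - 105\right)^{2} \cdot 11 = \left(- \frac{17439}{160}\right)^{2} \cdot 11 = \frac{304118721}{25600} \cdot 11 = \frac{3345305931}{25600}$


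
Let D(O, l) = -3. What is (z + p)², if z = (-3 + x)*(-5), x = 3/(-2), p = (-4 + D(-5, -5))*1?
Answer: 961/4 ≈ 240.25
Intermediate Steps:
p = -7 (p = (-4 - 3)*1 = -7*1 = -7)
x = -3/2 (x = 3*(-½) = -3/2 ≈ -1.5000)
z = 45/2 (z = (-3 - 3/2)*(-5) = -9/2*(-5) = 45/2 ≈ 22.500)
(z + p)² = (45/2 - 7)² = (31/2)² = 961/4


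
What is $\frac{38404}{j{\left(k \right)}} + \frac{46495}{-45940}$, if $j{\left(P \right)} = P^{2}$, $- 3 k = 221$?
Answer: $\frac{2721531109}{448751108} \approx 6.0647$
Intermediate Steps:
$k = - \frac{221}{3}$ ($k = \left(- \frac{1}{3}\right) 221 = - \frac{221}{3} \approx -73.667$)
$\frac{38404}{j{\left(k \right)}} + \frac{46495}{-45940} = \frac{38404}{\left(- \frac{221}{3}\right)^{2}} + \frac{46495}{-45940} = \frac{38404}{\frac{48841}{9}} + 46495 \left(- \frac{1}{45940}\right) = 38404 \cdot \frac{9}{48841} - \frac{9299}{9188} = \frac{345636}{48841} - \frac{9299}{9188} = \frac{2721531109}{448751108}$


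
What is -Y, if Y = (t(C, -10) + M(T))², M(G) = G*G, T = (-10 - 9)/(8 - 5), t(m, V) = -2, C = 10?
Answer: -117649/81 ≈ -1452.5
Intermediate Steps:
T = -19/3 ≈ -6.3333
M(G) = G²
Y = 117649/81 (Y = (-2 + (-19/3)²)² = (-2 + 361/9)² = (343/9)² = 117649/81 ≈ 1452.5)
-Y = -1*117649/81 = -117649/81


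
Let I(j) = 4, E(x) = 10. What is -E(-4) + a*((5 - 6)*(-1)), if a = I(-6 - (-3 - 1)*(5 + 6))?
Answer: -6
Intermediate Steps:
a = 4
-E(-4) + a*((5 - 6)*(-1)) = -1*10 + 4*((5 - 6)*(-1)) = -10 + 4*(-1*(-1)) = -10 + 4*1 = -10 + 4 = -6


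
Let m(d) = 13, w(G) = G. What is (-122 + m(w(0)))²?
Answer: 11881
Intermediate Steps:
(-122 + m(w(0)))² = (-122 + 13)² = (-109)² = 11881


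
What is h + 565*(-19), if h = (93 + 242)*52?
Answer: 6685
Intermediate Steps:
h = 17420 (h = 335*52 = 17420)
h + 565*(-19) = 17420 + 565*(-19) = 17420 - 10735 = 6685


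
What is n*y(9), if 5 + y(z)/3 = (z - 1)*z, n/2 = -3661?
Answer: -1471722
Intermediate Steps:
n = -7322 (n = 2*(-3661) = -7322)
y(z) = -15 + 3*z*(-1 + z) (y(z) = -15 + 3*((z - 1)*z) = -15 + 3*((-1 + z)*z) = -15 + 3*(z*(-1 + z)) = -15 + 3*z*(-1 + z))
n*y(9) = -7322*(-15 - 3*9 + 3*9**2) = -7322*(-15 - 27 + 3*81) = -7322*(-15 - 27 + 243) = -7322*201 = -1471722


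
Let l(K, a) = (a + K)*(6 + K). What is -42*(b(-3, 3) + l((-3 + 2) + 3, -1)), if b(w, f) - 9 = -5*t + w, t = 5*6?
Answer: 5712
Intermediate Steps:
t = 30
b(w, f) = -141 + w (b(w, f) = 9 + (-5*30 + w) = 9 + (-150 + w) = -141 + w)
l(K, a) = (6 + K)*(K + a) (l(K, a) = (K + a)*(6 + K) = (6 + K)*(K + a))
-42*(b(-3, 3) + l((-3 + 2) + 3, -1)) = -42*((-141 - 3) + (((-3 + 2) + 3)² + 6*((-3 + 2) + 3) + 6*(-1) + ((-3 + 2) + 3)*(-1))) = -42*(-144 + ((-1 + 3)² + 6*(-1 + 3) - 6 + (-1 + 3)*(-1))) = -42*(-144 + (2² + 6*2 - 6 + 2*(-1))) = -42*(-144 + (4 + 12 - 6 - 2)) = -42*(-144 + 8) = -42*(-136) = 5712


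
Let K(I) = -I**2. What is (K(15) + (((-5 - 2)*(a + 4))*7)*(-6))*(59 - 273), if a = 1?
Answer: -266430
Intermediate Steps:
(K(15) + (((-5 - 2)*(a + 4))*7)*(-6))*(59 - 273) = (-1*15**2 + (((-5 - 2)*(1 + 4))*7)*(-6))*(59 - 273) = (-1*225 + (-7*5*7)*(-6))*(-214) = (-225 - 35*7*(-6))*(-214) = (-225 - 245*(-6))*(-214) = (-225 + 1470)*(-214) = 1245*(-214) = -266430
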